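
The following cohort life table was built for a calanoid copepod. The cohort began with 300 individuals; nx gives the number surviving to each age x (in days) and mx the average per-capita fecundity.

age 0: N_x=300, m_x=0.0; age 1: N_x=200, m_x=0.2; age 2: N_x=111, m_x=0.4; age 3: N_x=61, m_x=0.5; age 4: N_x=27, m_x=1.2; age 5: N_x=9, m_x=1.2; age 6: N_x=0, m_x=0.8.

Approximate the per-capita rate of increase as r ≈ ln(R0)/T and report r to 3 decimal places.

-0.251

lx = nx/n0 = nx/300: 1, 0.66667…, 0.37, 0.20333…, 0.09, 0.03, 0
R0 = Σ lx·mx = 0 + 0.13333… + 0.148 + 0.10167… + 0.108 + 0.036 + 0 = 0.527…
Σ x·lx·mx = 1.346333…; T = 1.346333…/0.527… = 2.55471…
r ≈ ln(R0)/T = ln(0.527…)/2.55471… = -0.25073… → -0.251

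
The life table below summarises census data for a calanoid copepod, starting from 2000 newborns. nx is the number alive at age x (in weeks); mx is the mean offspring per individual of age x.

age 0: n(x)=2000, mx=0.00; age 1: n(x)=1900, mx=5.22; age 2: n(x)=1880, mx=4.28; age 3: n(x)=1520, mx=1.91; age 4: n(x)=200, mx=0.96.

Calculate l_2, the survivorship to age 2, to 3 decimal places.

l_2 = n_2/n_0 = 1880/2000 = 0.94 → 0.940

0.940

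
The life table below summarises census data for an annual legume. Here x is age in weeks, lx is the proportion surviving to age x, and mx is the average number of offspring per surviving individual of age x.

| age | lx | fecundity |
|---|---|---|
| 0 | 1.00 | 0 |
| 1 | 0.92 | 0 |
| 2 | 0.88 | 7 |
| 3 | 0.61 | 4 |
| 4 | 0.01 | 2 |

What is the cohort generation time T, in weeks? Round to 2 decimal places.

2.29

lx·mx: 0, 0, 6.16, 2.44, 0.02 → R0 = 8.62
x·lx·mx: 0, 0, 12.32, 7.32, 0.08 → Σ = 19.72
T = 19.72 / 8.62 = 2.287703… → 2.29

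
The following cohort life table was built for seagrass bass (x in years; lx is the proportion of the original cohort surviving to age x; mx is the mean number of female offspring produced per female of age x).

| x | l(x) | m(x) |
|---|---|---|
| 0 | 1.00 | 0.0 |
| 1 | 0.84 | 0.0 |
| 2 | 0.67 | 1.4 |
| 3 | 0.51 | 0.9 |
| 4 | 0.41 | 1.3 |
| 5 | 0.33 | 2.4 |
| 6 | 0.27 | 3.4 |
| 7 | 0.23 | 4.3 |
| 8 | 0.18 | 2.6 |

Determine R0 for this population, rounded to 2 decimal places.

5.10

lx·mx by age: 0, 0, 0.938, 0.459, 0.533, 0.792, 0.918, 0.989, 0.468
R0 = Σ lx·mx = 5.097 → 5.10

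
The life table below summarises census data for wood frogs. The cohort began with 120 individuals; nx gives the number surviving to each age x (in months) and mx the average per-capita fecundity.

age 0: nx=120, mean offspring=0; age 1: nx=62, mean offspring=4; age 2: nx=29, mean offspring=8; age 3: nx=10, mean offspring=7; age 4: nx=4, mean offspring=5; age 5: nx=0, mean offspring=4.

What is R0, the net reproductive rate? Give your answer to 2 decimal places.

4.75

lx = nx/n0 = nx/120: 1, 0.51667…, 0.24167…, 0.08333…, 0.03333…, 0
lx·mx by age: 0, 2.066667…, 1.933333…, 0.583333…, 0.166667…, 0
R0 = Σ lx·mx = 4.75… → 4.75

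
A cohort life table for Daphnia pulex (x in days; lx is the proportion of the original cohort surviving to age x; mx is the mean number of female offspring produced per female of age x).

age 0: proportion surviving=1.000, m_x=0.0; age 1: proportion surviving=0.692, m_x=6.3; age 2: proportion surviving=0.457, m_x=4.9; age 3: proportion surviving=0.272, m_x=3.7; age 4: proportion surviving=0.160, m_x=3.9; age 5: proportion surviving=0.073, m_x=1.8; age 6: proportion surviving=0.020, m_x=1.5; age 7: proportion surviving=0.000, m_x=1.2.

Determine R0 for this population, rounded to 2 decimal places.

8.39

lx·mx by age: 0, 4.3596, 2.2393, 1.0064, 0.624, 0.1314, 0.03, 0
R0 = Σ lx·mx = 8.3907 → 8.39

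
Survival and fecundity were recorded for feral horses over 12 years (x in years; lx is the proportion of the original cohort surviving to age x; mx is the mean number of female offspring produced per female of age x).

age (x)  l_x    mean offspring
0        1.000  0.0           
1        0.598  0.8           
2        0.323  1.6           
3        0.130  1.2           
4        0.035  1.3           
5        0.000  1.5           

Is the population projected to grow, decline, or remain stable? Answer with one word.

R0 = Σ lx·mx = 0 + 0.4784 + 0.5168 + 0.156 + 0.0455 + 0 = 1.1967
R0 > 1, so the population is growing.

growing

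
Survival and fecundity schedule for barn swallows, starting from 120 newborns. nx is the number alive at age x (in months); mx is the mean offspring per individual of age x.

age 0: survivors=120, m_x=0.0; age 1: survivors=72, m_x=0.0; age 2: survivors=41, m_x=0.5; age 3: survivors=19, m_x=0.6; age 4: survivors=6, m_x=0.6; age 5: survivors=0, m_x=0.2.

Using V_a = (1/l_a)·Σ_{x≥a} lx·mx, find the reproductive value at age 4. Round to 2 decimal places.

0.60

lx = nx/n0 = nx/120: 1, 0.6, 0.34167…, 0.15833…, 0.05, 0
lx·mx for x ≥ 4: 0.03, 0 → sum = 0.03
V_4 = 0.03 / l_4 = 0.03 / 0.05 = 0.6 → 0.60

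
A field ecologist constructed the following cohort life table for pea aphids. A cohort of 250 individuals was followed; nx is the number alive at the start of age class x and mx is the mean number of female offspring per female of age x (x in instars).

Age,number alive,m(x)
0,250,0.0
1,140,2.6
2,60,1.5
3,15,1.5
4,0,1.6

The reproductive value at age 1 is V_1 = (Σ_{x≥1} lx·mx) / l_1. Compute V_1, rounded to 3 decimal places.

3.404

lx = nx/n0 = nx/250: 1, 0.56, 0.24, 0.06, 0
lx·mx for x ≥ 1: 1.456, 0.36, 0.09, 0 → sum = 1.906
V_1 = 1.906 / l_1 = 1.906 / 0.56 = 3.403571… → 3.404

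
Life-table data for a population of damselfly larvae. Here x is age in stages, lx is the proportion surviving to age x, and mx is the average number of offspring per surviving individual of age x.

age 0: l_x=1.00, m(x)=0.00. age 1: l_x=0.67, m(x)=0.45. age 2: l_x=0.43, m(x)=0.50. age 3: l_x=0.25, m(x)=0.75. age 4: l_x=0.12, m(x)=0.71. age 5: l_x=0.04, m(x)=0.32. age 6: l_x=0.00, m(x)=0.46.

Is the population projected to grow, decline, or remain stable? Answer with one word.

R0 = Σ lx·mx = 0 + 0.3015 + 0.215 + 0.1875 + 0.0852 + 0.0128 + 0 = 0.802
R0 < 1, so the population is declining.

declining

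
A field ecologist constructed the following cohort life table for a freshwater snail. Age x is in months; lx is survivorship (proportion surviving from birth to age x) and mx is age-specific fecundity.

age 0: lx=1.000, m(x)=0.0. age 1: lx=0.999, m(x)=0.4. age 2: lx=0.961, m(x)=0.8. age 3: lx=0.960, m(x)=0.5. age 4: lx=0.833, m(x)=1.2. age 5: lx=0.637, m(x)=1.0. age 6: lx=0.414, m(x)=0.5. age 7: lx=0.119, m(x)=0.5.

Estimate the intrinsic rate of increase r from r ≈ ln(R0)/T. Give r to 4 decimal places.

R0 = Σ lx·mx = 0 + 0.3996 + 0.7688 + 0.48 + 0.9996 + 0.637 + 0.207 + 0.0595 = 3.5515
Σ x·lx·mx = 12.2191; T = 12.2191/3.5515 = 3.44055…
r ≈ ln(R0)/T = ln(3.5515)/3.44055… = 0.368363… → 0.3684

0.3684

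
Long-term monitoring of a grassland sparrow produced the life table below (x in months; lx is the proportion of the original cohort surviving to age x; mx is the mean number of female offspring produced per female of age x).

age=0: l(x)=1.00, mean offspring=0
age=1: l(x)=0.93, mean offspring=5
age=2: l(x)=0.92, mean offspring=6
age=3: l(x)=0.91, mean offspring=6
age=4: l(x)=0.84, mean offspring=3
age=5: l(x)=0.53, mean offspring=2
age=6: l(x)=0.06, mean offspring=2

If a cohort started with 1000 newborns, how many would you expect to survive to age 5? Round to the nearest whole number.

530

Expected survivors = N0 · l_5 = 1000 × 0.53 = 530 → 530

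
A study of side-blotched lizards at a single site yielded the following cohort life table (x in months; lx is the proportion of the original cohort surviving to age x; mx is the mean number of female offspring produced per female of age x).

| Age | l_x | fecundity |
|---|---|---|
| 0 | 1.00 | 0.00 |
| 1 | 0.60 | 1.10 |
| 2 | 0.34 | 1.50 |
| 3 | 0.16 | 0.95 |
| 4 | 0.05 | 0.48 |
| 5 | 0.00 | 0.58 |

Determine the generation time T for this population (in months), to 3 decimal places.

lx·mx: 0, 0.66, 0.51, 0.152, 0.024, 0 → R0 = 1.346
x·lx·mx: 0, 0.66, 1.02, 0.456, 0.096, 0 → Σ = 2.232
T = 2.232 / 1.346 = 1.658247… → 1.658

1.658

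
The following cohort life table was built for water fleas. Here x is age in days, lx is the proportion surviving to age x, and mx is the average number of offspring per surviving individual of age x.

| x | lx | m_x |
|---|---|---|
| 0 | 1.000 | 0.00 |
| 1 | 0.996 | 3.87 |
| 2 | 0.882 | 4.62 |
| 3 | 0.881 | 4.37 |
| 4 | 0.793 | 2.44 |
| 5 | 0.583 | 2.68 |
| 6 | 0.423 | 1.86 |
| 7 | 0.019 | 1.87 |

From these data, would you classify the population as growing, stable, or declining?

R0 = Σ lx·mx = 0 + 3.85452 + 4.07484 + 3.84997 + 1.93492 + 1.56244 + 0.78678 + 0.03553 = 16.099
R0 > 1, so the population is growing.

growing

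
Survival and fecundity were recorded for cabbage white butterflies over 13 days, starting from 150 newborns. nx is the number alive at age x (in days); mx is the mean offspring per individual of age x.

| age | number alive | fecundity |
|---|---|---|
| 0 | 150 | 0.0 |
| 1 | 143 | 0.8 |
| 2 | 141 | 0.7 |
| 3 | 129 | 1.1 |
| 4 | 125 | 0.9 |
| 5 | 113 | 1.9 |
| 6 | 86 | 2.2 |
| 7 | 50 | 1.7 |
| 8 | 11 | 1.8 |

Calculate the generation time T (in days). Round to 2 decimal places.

lx = nx/n0 = nx/150: 1, 0.95333…, 0.94, 0.86, 0.83333…, 0.75333…, 0.57333…, 0.33333…, 0.07333…
lx·mx: 0, 0.762667…, 0.658, 0.946, 0.75…, 1.431333…, 1.261333…, 0.566667…, 0.132… → R0 = 6.508…
x·lx·mx: 0, 0.762667…, 1.316, 2.838, 3…, 7.156667…, 7.568…, 3.966667…, 1.056… → Σ = 27.664…
T = 27.664… / 6.508… = 4.250768… → 4.25

4.25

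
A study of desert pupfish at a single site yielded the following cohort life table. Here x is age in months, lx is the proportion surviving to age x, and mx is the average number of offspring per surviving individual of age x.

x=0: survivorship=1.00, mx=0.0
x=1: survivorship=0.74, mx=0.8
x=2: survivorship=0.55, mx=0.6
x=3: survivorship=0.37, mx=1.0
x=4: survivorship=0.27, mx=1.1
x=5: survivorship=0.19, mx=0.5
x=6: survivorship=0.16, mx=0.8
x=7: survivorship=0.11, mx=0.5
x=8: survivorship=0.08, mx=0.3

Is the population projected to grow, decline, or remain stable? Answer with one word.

growing

R0 = Σ lx·mx = 0 + 0.592 + 0.33 + 0.37 + 0.297 + 0.095 + 0.128 + 0.055 + 0.024 = 1.891
R0 > 1, so the population is growing.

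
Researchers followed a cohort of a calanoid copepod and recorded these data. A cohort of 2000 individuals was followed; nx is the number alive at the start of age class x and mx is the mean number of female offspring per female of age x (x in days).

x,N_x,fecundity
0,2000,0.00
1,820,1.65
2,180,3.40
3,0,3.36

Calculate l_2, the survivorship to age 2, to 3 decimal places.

0.090

l_2 = n_2/n_0 = 180/2000 = 0.09 → 0.090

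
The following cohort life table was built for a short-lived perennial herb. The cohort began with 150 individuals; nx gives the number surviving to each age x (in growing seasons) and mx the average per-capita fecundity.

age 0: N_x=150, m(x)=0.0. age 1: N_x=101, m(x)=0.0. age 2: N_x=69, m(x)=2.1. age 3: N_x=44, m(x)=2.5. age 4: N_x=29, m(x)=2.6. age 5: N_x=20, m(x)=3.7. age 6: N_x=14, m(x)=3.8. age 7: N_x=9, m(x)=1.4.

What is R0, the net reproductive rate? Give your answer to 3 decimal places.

3.134

lx = nx/n0 = nx/150: 1, 0.67333…, 0.46, 0.29333…, 0.19333…, 0.13333…, 0.09333…, 0.06
lx·mx by age: 0, 0, 0.966, 0.733333…, 0.502667…, 0.493333…, 0.354667…, 0.084
R0 = Σ lx·mx = 3.134… → 3.134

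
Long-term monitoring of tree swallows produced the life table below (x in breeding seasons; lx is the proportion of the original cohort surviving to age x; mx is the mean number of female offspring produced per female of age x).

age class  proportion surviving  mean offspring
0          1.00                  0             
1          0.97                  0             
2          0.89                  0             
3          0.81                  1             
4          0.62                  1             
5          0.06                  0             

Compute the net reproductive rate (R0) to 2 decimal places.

lx·mx by age: 0, 0, 0, 0.81, 0.62, 0
R0 = Σ lx·mx = 1.43 → 1.43

1.43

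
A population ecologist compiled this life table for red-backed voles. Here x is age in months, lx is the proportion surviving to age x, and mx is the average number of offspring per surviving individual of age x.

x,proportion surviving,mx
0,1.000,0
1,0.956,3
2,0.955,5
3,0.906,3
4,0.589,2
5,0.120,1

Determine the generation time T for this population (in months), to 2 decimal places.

lx·mx: 0, 2.868, 4.775, 2.718, 1.178, 0.12 → R0 = 11.659
x·lx·mx: 0, 2.868, 9.55, 8.154, 4.712, 0.6 → Σ = 25.884
T = 25.884 / 11.659 = 2.220087… → 2.22

2.22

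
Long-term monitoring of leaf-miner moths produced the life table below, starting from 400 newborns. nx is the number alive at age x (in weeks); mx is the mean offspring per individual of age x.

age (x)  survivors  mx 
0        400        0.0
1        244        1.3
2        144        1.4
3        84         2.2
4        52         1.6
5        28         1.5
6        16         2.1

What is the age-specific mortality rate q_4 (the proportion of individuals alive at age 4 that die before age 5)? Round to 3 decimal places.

lx = nx/n0 = nx/400: 1, 0.61, 0.36, 0.21, 0.13, 0.07, 0.04
q_4 = (l_4 − l_5) / l_4 = (0.13 − 0.07) / 0.13
     = 0.06 / 0.13 = 0.461538… → 0.462

0.462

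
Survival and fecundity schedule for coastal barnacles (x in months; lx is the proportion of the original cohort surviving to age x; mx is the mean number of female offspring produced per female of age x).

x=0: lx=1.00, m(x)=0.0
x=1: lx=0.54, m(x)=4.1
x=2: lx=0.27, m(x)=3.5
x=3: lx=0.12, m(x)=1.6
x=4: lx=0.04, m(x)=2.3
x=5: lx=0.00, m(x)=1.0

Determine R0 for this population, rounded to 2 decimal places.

lx·mx by age: 0, 2.214, 0.945, 0.192, 0.092, 0
R0 = Σ lx·mx = 3.443 → 3.44

3.44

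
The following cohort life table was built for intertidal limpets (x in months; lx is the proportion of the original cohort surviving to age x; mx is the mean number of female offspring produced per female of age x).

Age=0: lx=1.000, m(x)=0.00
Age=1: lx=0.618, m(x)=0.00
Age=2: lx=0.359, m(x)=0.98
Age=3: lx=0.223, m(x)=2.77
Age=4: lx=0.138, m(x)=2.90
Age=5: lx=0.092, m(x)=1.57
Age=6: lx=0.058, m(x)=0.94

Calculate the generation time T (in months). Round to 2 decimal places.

3.32

lx·mx: 0, 0, 0.35182, 0.61771, 0.4002, 0.14444, 0.05452 → R0 = 1.56869
x·lx·mx: 0, 0, 0.70364, 1.85313, 1.6008, 0.7222, 0.32712 → Σ = 5.20689
T = 5.20689 / 1.56869 = 3.31926… → 3.32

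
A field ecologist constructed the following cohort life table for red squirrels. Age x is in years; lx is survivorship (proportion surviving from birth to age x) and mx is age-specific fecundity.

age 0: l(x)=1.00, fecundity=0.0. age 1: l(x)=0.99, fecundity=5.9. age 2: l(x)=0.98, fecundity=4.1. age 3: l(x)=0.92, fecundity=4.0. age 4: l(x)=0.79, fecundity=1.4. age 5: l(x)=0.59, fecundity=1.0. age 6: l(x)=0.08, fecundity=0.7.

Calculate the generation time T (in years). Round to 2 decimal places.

2.13

lx·mx: 0, 5.841, 4.018, 3.68, 1.106, 0.59, 0.056 → R0 = 15.291
x·lx·mx: 0, 5.841, 8.036, 11.04, 4.424, 2.95, 0.336 → Σ = 32.627
T = 32.627 / 15.291 = 2.133739… → 2.13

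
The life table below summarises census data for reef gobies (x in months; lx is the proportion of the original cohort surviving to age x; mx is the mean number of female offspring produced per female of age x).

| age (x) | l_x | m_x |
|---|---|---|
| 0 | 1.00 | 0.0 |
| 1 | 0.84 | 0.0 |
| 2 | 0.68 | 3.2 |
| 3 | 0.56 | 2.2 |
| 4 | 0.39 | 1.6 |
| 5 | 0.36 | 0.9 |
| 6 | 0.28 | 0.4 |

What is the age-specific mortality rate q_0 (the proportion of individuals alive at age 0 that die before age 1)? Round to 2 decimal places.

q_0 = (l_0 − l_1) / l_0 = (1 − 0.84) / 1
     = 0.16 / 1 = 0.16 → 0.16

0.16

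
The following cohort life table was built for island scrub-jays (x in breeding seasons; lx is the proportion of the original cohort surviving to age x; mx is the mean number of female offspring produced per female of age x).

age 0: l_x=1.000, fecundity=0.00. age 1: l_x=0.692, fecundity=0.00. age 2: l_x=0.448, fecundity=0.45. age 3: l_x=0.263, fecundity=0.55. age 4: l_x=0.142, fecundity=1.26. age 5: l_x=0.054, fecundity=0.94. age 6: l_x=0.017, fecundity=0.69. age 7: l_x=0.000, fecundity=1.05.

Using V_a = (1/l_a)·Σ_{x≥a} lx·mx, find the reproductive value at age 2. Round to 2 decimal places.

lx·mx for x ≥ 2: 0.2016, 0.14465, 0.17892, 0.05076, 0.01173, 0 → sum = 0.58766
V_2 = 0.58766 / l_2 = 0.58766 / 0.448 = 1.311741… → 1.31

1.31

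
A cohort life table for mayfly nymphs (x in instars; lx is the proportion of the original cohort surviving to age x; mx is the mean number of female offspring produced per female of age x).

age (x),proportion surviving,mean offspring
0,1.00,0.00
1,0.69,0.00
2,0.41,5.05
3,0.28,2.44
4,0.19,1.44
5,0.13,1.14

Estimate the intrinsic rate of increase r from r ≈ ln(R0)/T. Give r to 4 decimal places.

0.4572

R0 = Σ lx·mx = 0 + 0 + 2.0705 + 0.6832 + 0.2736 + 0.1482 = 3.1755
Σ x·lx·mx = 8.026; T = 8.026/3.1755 = 2.52748…
r ≈ ln(R0)/T = ln(3.1755)/2.52748… = 0.457162… → 0.4572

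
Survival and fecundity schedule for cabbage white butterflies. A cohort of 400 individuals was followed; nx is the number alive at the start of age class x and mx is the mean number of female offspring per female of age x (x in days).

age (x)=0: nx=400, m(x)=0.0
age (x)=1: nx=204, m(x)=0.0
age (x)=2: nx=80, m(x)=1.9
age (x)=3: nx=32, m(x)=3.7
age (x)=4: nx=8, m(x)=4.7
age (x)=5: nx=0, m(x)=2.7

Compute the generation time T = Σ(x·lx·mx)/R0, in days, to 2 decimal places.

lx = nx/n0 = nx/400: 1, 0.51, 0.2, 0.08, 0.02, 0
lx·mx: 0, 0, 0.38, 0.296, 0.094, 0 → R0 = 0.77
x·lx·mx: 0, 0, 0.76, 0.888, 0.376, 0 → Σ = 2.024
T = 2.024 / 0.77 = 2.628571… → 2.63

2.63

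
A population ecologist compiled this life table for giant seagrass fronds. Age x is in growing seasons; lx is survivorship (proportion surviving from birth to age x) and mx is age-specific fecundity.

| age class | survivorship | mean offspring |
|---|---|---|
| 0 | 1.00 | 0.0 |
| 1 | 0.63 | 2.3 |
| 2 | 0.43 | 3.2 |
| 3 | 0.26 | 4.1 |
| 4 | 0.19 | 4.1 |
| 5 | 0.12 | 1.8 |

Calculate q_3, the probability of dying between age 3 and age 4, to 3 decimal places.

q_3 = (l_3 − l_4) / l_3 = (0.26 − 0.19) / 0.26
     = 0.07 / 0.26 = 0.269231… → 0.269

0.269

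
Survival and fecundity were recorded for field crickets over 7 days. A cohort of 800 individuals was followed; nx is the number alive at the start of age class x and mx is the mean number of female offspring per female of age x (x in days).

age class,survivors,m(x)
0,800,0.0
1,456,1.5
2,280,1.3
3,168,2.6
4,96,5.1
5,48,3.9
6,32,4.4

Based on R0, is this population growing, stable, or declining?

lx = nx/n0 = nx/800: 1, 0.57, 0.35, 0.21, 0.12, 0.06, 0.04
R0 = Σ lx·mx = 0 + 0.855 + 0.455 + 0.546 + 0.612 + 0.234 + 0.176 = 2.878
R0 > 1, so the population is growing.

growing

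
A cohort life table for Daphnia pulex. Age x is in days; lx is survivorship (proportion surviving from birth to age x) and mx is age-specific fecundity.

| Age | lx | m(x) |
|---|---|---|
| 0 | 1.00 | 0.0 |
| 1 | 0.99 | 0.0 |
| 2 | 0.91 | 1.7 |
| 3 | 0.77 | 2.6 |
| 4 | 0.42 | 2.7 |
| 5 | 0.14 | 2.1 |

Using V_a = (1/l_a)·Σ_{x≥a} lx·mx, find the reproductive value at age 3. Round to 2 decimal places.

lx·mx for x ≥ 3: 2.002, 1.134, 0.294 → sum = 3.43
V_3 = 3.43 / l_3 = 3.43 / 0.77 = 4.454545… → 4.45

4.45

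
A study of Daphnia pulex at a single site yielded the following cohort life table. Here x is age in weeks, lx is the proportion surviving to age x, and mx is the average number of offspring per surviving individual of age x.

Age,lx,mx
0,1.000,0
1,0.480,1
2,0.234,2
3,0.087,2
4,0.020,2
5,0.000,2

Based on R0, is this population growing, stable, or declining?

R0 = Σ lx·mx = 0 + 0.48 + 0.468 + 0.174 + 0.04 + 0 = 1.162
R0 > 1, so the population is growing.

growing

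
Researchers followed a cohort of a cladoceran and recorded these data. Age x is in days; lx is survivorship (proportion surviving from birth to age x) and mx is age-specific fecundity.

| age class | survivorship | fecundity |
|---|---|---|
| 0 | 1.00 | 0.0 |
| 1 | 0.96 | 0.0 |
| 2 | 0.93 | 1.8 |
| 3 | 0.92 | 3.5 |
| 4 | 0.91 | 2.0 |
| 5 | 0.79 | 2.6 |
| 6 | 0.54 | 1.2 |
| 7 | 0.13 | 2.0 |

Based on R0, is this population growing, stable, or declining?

R0 = Σ lx·mx = 0 + 0 + 1.674 + 3.22 + 1.82 + 2.054 + 0.648 + 0.26 = 9.676
R0 > 1, so the population is growing.

growing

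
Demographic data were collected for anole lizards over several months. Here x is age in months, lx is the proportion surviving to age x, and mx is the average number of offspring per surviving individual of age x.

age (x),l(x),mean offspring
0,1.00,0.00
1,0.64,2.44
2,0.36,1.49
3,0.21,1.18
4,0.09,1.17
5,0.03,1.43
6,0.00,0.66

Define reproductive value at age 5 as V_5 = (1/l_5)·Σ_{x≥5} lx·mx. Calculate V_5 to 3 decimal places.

1.430

lx·mx for x ≥ 5: 0.0429, 0 → sum = 0.0429
V_5 = 0.0429 / l_5 = 0.0429 / 0.03 = 1.43 → 1.430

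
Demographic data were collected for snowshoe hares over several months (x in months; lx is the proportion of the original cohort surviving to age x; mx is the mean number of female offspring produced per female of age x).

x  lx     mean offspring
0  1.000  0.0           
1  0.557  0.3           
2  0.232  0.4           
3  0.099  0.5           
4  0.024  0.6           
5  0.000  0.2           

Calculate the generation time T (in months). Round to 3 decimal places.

1.726

lx·mx: 0, 0.1671, 0.0928, 0.0495, 0.0144, 0 → R0 = 0.3238
x·lx·mx: 0, 0.1671, 0.1856, 0.1485, 0.0576, 0 → Σ = 0.5588
T = 0.5588 / 0.3238 = 1.725757… → 1.726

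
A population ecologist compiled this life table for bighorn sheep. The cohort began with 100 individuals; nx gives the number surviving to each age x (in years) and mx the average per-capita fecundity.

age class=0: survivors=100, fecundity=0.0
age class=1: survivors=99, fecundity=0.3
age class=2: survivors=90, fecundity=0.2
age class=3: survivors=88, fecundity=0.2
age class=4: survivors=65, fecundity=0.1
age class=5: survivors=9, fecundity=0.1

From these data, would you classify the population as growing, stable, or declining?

lx = nx/n0 = nx/100: 1, 0.99, 0.9, 0.88, 0.65, 0.09
R0 = Σ lx·mx = 0 + 0.297 + 0.18 + 0.176 + 0.065 + 0.009 = 0.727
R0 < 1, so the population is declining.

declining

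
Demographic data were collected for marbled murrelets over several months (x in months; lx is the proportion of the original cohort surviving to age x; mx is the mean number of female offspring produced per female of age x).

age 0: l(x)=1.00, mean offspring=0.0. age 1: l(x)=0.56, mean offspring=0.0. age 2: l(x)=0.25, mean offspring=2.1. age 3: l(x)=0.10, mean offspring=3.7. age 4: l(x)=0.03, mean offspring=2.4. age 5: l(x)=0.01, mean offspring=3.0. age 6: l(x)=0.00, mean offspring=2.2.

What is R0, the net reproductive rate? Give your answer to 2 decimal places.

lx·mx by age: 0, 0, 0.525, 0.37, 0.072, 0.03, 0
R0 = Σ lx·mx = 0.997 → 1.00

1.00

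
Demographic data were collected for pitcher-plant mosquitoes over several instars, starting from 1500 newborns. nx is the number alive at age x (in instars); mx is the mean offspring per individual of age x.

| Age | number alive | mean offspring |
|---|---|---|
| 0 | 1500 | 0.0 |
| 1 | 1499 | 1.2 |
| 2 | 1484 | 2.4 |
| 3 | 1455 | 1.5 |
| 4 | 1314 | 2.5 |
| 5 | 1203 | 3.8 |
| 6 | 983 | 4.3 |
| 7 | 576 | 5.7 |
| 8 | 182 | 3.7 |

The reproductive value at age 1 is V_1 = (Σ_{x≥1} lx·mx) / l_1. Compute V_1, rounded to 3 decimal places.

15.732

lx = nx/n0 = nx/1500: 1, 0.99933…, 0.98933…, 0.97, 0.876, 0.802, 0.65533…, 0.384, 0.12133…
lx·mx for x ≥ 1: 1.1992…, 2.3744…, 1.455, 2.19, 3.0476, 2.817933…, 2.1888, 0.448933… → sum = 15.721867…
V_1 = 15.721867… / l_1 = 15.721867… / 0.999333… = 15.732355… → 15.732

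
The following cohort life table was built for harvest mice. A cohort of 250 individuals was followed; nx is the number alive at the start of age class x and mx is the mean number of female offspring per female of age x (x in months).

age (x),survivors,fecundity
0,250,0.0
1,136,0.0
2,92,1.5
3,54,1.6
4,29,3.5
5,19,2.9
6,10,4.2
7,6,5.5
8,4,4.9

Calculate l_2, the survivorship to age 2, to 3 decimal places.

0.368

l_2 = n_2/n_0 = 92/250 = 0.368 → 0.368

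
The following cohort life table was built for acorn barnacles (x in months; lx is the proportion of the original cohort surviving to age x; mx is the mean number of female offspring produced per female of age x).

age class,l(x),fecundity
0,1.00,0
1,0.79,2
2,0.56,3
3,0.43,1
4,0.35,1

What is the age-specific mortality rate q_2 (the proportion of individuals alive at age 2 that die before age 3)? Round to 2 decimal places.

0.23

q_2 = (l_2 − l_3) / l_2 = (0.56 − 0.43) / 0.56
     = 0.13 / 0.56 = 0.232143… → 0.23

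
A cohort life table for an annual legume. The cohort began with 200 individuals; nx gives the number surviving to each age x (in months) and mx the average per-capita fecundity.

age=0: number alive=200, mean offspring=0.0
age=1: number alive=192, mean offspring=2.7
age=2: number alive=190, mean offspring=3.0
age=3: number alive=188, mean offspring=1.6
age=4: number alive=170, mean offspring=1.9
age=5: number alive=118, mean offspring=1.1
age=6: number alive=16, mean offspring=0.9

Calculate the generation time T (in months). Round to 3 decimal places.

2.472

lx = nx/n0 = nx/200: 1, 0.96, 0.95, 0.94, 0.85, 0.59, 0.08
lx·mx: 0, 2.592, 2.85, 1.504, 1.615, 0.649, 0.072 → R0 = 9.282
x·lx·mx: 0, 2.592, 5.7, 4.512, 6.46, 3.245, 0.432 → Σ = 22.941
T = 22.941 / 9.282 = 2.471558… → 2.472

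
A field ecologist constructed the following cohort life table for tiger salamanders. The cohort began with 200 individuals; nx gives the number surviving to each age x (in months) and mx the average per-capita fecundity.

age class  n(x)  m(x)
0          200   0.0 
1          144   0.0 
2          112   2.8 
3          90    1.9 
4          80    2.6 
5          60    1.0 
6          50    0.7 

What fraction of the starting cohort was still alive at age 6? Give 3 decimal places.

l_6 = n_6/n_0 = 50/200 = 0.25 → 0.250

0.250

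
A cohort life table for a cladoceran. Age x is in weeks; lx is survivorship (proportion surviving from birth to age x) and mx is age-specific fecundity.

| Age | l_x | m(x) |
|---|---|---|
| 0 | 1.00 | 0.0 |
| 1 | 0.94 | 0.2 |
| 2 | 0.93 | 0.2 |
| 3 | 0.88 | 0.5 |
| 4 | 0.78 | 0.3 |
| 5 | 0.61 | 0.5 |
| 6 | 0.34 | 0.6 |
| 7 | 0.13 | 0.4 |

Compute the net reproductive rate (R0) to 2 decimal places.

lx·mx by age: 0, 0.188, 0.186, 0.44, 0.234, 0.305, 0.204, 0.052
R0 = Σ lx·mx = 1.609 → 1.61

1.61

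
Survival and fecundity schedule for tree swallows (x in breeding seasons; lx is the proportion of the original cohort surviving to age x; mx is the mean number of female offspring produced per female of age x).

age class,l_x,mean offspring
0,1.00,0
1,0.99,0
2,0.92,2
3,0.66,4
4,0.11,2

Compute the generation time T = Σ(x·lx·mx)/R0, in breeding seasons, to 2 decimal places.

lx·mx: 0, 0, 1.84, 2.64, 0.22 → R0 = 4.7
x·lx·mx: 0, 0, 3.68, 7.92, 0.88 → Σ = 12.48
T = 12.48 / 4.7 = 2.655319… → 2.66

2.66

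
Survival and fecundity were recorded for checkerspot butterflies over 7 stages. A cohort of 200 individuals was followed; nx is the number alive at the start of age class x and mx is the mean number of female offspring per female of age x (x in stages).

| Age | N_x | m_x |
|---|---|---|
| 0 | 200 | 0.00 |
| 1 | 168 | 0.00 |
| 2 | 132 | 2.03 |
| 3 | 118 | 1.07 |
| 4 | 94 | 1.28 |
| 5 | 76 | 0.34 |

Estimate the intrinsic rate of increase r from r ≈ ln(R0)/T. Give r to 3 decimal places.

lx = nx/n0 = nx/200: 1, 0.84, 0.66, 0.59, 0.47, 0.38
R0 = Σ lx·mx = 0 + 0 + 1.3398 + 0.6313 + 0.6016 + 0.1292 = 2.7019
Σ x·lx·mx = 7.6259; T = 7.6259/2.7019 = 2.82242…
r ≈ ln(R0)/T = ln(2.7019)/2.82242… = 0.35216… → 0.352

0.352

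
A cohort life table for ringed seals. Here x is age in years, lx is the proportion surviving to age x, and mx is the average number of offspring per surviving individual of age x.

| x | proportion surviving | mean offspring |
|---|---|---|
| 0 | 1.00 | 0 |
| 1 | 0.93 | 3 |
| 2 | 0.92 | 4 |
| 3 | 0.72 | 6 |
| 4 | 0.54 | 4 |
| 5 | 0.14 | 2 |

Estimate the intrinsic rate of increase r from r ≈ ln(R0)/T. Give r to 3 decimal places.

R0 = Σ lx·mx = 0 + 2.79 + 3.68 + 4.32 + 2.16 + 0.28 = 13.23
Σ x·lx·mx = 33.15; T = 33.15/13.23 = 2.50567…
r ≈ ln(R0)/T = ln(13.23)/2.50567… = 1.03066… → 1.031

1.031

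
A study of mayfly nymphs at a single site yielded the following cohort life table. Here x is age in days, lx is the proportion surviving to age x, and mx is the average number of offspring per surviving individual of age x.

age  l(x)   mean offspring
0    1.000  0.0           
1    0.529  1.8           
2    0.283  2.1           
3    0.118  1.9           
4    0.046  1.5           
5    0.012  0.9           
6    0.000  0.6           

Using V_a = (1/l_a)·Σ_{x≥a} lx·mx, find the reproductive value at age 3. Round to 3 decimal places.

2.576

lx·mx for x ≥ 3: 0.2242, 0.069, 0.0108, 0 → sum = 0.304
V_3 = 0.304 / l_3 = 0.304 / 0.118 = 2.576271… → 2.576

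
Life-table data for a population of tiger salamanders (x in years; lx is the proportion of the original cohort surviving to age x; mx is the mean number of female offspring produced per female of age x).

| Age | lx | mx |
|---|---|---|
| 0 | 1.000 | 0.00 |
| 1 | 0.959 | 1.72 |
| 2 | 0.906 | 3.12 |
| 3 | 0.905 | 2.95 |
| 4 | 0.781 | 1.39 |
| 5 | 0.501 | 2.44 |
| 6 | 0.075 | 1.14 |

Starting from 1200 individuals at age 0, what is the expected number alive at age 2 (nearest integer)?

1087

Expected survivors = N0 · l_2 = 1200 × 0.906 = 1087.2 → 1087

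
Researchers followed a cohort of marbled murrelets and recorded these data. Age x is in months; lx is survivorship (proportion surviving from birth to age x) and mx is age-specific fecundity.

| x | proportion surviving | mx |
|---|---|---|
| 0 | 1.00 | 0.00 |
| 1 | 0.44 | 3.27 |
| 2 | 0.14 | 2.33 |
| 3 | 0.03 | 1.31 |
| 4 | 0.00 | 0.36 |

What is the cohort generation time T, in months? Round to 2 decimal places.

1.22

lx·mx: 0, 1.4388, 0.3262, 0.0393, 0 → R0 = 1.8043
x·lx·mx: 0, 1.4388, 0.6524, 0.1179, 0 → Σ = 2.2091
T = 2.2091 / 1.8043 = 1.224353… → 1.22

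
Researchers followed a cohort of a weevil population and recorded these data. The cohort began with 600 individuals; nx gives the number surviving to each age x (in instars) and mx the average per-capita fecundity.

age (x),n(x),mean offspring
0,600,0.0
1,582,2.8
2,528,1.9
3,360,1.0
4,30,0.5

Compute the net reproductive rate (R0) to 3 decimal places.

5.013

lx = nx/n0 = nx/600: 1, 0.97, 0.88, 0.6, 0.05
lx·mx by age: 0, 2.716, 1.672, 0.6, 0.025
R0 = Σ lx·mx = 5.013 → 5.013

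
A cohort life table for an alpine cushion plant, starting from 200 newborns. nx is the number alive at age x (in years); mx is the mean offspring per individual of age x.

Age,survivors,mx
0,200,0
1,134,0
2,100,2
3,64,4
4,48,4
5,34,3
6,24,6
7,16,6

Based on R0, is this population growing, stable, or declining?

lx = nx/n0 = nx/200: 1, 0.67, 0.5, 0.32, 0.24, 0.17, 0.12, 0.08
R0 = Σ lx·mx = 0 + 0 + 1 + 1.28 + 0.96 + 0.51 + 0.72 + 0.48 = 4.95
R0 > 1, so the population is growing.

growing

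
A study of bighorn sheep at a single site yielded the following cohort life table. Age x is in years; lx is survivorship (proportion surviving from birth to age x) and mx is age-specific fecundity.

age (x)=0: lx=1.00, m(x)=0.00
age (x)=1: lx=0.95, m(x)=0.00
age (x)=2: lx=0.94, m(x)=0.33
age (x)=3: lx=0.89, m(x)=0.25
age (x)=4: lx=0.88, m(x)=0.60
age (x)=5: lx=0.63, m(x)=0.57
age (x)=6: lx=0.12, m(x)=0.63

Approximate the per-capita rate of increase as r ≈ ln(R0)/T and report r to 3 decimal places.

0.107

R0 = Σ lx·mx = 0 + 0 + 0.3102 + 0.2225 + 0.528 + 0.3591 + 0.0756 = 1.4954
Σ x·lx·mx = 5.649; T = 5.649/1.4954 = 3.77758…
r ≈ ln(R0)/T = ln(1.4954)/3.77758… = 0.10652… → 0.107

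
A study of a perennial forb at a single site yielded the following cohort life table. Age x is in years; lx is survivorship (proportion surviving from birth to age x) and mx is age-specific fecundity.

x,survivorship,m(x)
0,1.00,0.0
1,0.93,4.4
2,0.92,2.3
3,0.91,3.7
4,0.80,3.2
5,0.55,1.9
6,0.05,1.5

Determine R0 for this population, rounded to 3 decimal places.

lx·mx by age: 0, 4.092, 2.116, 3.367, 2.56, 1.045, 0.075
R0 = Σ lx·mx = 13.255 → 13.255

13.255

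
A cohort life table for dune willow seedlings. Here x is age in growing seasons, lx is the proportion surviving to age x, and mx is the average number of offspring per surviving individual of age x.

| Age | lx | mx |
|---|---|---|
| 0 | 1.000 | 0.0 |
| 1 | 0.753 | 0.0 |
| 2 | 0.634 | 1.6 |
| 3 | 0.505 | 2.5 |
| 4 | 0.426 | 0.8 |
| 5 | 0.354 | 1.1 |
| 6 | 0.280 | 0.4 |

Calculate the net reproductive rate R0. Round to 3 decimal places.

3.119

lx·mx by age: 0, 0, 1.0144, 1.2625, 0.3408, 0.3894, 0.112
R0 = Σ lx·mx = 3.1191 → 3.119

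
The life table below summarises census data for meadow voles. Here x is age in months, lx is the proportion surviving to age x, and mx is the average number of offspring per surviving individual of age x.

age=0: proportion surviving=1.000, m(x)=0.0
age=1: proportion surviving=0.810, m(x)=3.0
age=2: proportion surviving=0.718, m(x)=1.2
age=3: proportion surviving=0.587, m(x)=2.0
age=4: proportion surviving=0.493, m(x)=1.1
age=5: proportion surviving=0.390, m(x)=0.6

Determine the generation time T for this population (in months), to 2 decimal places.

lx·mx: 0, 2.43, 0.8616, 1.174, 0.5423, 0.234 → R0 = 5.2419
x·lx·mx: 0, 2.43, 1.7232, 3.522, 2.1692, 1.17 → Σ = 11.0144
T = 11.0144 / 5.2419 = 2.101223… → 2.10

2.10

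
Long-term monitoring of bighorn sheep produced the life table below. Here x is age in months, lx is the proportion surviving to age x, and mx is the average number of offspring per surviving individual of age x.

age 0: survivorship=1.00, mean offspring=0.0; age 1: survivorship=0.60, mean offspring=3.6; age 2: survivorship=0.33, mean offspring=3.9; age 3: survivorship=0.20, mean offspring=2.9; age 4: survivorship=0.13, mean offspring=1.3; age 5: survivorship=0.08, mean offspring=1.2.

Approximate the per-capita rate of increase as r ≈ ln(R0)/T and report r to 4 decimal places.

0.8194

R0 = Σ lx·mx = 0 + 2.16 + 1.287 + 0.58 + 0.169 + 0.096 = 4.292
Σ x·lx·mx = 7.63; T = 7.63/4.292 = 1.77773…
r ≈ ln(R0)/T = ln(4.292)/1.77773… = 0.819447… → 0.8194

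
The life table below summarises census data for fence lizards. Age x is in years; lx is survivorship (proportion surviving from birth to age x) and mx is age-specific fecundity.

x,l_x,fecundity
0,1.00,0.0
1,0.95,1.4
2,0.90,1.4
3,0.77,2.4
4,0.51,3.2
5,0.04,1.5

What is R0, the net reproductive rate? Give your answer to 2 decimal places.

lx·mx by age: 0, 1.33, 1.26, 1.848, 1.632, 0.06
R0 = Σ lx·mx = 6.13 → 6.13

6.13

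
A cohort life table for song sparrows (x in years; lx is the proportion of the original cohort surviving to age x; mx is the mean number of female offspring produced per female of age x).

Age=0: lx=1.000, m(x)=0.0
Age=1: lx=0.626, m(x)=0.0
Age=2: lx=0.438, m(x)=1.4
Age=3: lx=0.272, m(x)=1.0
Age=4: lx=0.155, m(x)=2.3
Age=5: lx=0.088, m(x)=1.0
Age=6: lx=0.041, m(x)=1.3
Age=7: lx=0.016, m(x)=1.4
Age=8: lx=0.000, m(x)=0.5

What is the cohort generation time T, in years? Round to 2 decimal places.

lx·mx: 0, 0, 0.6132, 0.272, 0.3565, 0.088, 0.0533, 0.0224, 0 → R0 = 1.4054
x·lx·mx: 0, 0, 1.2264, 0.816, 1.426, 0.44, 0.3198, 0.1568, 0 → Σ = 4.385
T = 4.385 / 1.4054 = 3.120108… → 3.12

3.12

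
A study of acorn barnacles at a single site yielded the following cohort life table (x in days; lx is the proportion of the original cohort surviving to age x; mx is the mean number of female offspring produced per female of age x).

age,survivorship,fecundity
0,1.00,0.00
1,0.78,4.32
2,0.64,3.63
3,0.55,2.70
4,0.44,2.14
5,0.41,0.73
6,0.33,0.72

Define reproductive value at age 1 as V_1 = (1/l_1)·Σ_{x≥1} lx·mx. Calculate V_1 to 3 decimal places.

11.098

lx·mx for x ≥ 1: 3.3696, 2.3232, 1.485, 0.9416, 0.2993, 0.2376 → sum = 8.6563
V_1 = 8.6563 / l_1 = 8.6563 / 0.78 = 11.097821… → 11.098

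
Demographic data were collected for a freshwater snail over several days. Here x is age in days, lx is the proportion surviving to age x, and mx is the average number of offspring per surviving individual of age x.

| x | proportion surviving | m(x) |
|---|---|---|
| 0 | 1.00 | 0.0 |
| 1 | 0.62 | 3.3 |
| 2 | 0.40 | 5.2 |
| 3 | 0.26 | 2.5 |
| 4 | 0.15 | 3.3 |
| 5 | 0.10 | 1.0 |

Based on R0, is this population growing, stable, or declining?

R0 = Σ lx·mx = 0 + 2.046 + 2.08 + 0.65 + 0.495 + 0.1 = 5.371
R0 > 1, so the population is growing.

growing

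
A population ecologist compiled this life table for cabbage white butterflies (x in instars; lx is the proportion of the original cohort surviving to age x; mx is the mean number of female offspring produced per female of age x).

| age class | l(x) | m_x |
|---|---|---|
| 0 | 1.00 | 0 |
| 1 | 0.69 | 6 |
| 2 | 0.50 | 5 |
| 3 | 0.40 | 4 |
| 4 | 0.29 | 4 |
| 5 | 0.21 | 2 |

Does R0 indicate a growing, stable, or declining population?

growing

R0 = Σ lx·mx = 0 + 4.14 + 2.5 + 1.6 + 1.16 + 0.42 = 9.82
R0 > 1, so the population is growing.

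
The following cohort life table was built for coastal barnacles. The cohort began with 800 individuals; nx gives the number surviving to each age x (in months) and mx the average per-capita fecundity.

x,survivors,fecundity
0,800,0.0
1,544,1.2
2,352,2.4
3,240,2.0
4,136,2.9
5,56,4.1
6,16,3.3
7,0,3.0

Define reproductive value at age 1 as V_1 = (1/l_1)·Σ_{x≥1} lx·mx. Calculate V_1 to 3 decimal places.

lx = nx/n0 = nx/800: 1, 0.68, 0.44, 0.3, 0.17, 0.07, 0.02, 0
lx·mx for x ≥ 1: 0.816, 1.056, 0.6, 0.493, 0.287, 0.066, 0 → sum = 3.318
V_1 = 3.318 / l_1 = 3.318 / 0.68 = 4.879412… → 4.879

4.879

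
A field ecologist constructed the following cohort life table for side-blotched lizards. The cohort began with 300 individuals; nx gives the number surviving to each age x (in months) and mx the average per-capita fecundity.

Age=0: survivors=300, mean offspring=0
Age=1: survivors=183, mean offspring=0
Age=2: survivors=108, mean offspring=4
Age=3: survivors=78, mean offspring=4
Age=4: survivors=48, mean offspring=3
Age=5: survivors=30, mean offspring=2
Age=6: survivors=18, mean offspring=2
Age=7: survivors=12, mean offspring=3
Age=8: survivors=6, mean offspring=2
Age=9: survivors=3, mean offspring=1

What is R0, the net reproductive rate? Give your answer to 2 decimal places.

lx = nx/n0 = nx/300: 1, 0.61, 0.36, 0.26, 0.16, 0.1, 0.06, 0.04, 0.02, 0.01
lx·mx by age: 0, 0, 1.44, 1.04, 0.48, 0.2, 0.12, 0.12, 0.04, 0.01
R0 = Σ lx·mx = 3.45 → 3.45

3.45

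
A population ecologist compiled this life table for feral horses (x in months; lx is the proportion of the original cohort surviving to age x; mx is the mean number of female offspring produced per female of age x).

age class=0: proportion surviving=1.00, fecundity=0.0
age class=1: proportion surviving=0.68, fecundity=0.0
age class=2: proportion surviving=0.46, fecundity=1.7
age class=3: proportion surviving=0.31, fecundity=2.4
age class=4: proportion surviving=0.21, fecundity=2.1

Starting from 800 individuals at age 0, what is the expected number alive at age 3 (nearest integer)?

Expected survivors = N0 · l_3 = 800 × 0.31 = 248 → 248

248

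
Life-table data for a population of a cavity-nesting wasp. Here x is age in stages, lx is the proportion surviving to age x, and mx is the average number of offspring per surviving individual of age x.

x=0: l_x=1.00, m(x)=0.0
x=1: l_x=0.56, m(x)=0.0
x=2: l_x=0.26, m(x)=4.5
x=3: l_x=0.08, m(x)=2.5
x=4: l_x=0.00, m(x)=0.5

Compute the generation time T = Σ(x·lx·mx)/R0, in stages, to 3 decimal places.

2.146

lx·mx: 0, 0, 1.17, 0.2, 0 → R0 = 1.37
x·lx·mx: 0, 0, 2.34, 0.6, 0 → Σ = 2.94
T = 2.94 / 1.37 = 2.145985… → 2.146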